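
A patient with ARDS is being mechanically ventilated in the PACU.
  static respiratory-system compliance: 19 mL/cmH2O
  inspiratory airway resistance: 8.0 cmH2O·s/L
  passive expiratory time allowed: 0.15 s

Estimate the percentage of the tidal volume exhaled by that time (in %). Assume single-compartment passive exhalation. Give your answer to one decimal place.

62.7

τ = R × C = 8.0 × 19 mL/cmH2O = 8.0 × 0.019 L/cmH2O = 0.152 s.
Passive exhalation: V(t)/V₀ = e^(−t/τ) = e^(−0.15/0.152) = 0.3728.
Fraction exhaled = 1 − 0.3728 = 0.6272 → 62.72%.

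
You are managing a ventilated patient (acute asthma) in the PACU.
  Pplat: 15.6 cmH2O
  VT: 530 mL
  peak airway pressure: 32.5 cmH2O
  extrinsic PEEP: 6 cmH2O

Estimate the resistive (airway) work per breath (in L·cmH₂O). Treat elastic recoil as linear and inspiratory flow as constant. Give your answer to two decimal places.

With constant inspiratory flow the resistive pressure is constant at PIP − Pplat = 32.5 − 15.6 = 16.9 cmH2O, so resistive work = 16.9 × 0.530 = 8.957 L·cmH2O.

8.96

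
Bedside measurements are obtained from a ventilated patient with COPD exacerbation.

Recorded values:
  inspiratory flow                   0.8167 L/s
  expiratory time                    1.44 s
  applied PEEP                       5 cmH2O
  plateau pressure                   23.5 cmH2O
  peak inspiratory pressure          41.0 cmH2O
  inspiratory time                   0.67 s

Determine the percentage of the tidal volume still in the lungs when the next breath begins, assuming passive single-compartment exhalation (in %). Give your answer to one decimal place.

Vt = flow × Ti = 0.8167 L/s × 0.67 s × 1000 mL/L = 547.19 mL.
R = (PIP − Pplat)/V̇ = (41.0 − 23.5) / 0.8167 = 17.5/0.8167 = 21.428 cmH2O·s/L.
C = Vt/(Pplat − PEEP) = 547.19 / (23.5 − 5) = 547.19/18.5 = 29.578 mL/cmH2O.
τ = R × C = 21.428 × 0.02958 L/cmH2O = 0.6338 s.
Fraction remaining at end-expiration = e^(−Te/τ) = e^(−1.44/0.6338) = 0.1031 → 10.31%.

10.3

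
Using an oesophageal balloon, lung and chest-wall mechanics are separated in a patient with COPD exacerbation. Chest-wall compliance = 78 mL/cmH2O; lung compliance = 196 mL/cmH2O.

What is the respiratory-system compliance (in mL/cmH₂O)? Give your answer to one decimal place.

55.8

Lung and chest wall are elastances in series: 1/Crs = 1/CL + 1/Ccw.
1/Crs = 1/196 + 1/78 = 0.01792.
Crs = 55.804 mL/cmH2O.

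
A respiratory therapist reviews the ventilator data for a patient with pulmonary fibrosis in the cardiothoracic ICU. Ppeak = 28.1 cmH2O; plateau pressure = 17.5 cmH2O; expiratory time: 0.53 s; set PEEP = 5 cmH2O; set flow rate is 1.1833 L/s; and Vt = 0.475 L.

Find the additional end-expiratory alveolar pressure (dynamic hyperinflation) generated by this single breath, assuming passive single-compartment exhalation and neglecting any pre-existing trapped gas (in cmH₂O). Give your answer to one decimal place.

2.6

R = (PIP − Pplat)/V̇ = (28.1 − 17.5) / 1.1833 = 10.6/1.1833 = 8.958 cmH2O·s/L.
C = Vt/(Pplat − PEEP) = 475.0 / (17.5 − 5) = 475.0/12.5 = 38.0 mL/cmH2O.
τ = R × C = 8.958 × 0.038 L/cmH2O = 0.3404 s.
Fraction remaining = e^(−Te/τ) = e^(−0.53/0.3404) = 0.2108; trapped volume = 475.0 × 0.2108 = 100.13 mL.
Additional alveolar pressure from trapping ≈ V_trapped / C = 100.13 / 38.0 = 2.635 cmH2O.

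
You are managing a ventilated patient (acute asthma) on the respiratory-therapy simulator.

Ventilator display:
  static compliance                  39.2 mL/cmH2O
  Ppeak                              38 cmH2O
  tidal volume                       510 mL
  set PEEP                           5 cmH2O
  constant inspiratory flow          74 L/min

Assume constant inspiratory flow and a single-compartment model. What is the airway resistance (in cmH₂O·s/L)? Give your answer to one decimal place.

16.2

Flow: 74 L/min ÷ 60 = 1.2333 L/s.
Equation of motion (constant flow): PIP = Vt/C + R·V̇ + PEEP.
R·V̇ = PIP − Vt/C − PEEP = 38 − 510/39.2 − 5 = 38 − 13.01 − 5 = 19.99 cmH2O.
R = 19.99 / 1.2333 = 16.209 cmH2O·s/L.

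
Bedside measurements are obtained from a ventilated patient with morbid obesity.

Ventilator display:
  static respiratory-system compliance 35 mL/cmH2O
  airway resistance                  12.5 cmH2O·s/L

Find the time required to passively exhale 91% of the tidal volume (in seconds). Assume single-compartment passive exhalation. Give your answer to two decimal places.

1.05

τ = R × C = 12.5 × 35 mL/cmH2O = 12.5 × 0.035 L/cmH2O = 0.4375 s.
Exhaled fraction f = 1 − e^(−t/τ) → t = −τ·ln(1 − f) = −0.4375·ln(0.09) = 1.053 s.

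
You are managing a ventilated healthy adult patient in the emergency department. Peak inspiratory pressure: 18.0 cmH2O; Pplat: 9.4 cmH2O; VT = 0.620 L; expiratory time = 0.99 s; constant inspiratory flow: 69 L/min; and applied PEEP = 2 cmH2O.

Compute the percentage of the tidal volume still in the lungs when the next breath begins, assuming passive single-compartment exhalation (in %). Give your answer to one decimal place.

Flow: 69 L/min ÷ 60 = 1.15 L/s.
R = (PIP − Pplat)/V̇ = (18.0 − 9.4) / 1.15 = 8.6/1.15 = 7.478 cmH2O·s/L.
C = Vt/(Pplat − PEEP) = 620.0 / (9.4 − 2) = 620.0/7.4 = 83.784 mL/cmH2O.
τ = R × C = 7.478 × 0.08378 L/cmH2O = 0.6265 s.
Fraction remaining at end-expiration = e^(−Te/τ) = e^(−0.99/0.6265) = 0.2059 → 20.59%.

20.6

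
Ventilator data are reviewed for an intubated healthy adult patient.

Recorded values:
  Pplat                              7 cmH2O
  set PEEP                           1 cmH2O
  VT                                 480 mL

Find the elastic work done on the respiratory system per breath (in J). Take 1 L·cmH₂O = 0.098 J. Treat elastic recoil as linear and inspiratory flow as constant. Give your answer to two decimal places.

Elastic work ≈ ½ × (Pplat − PEEP) × Vt = 0.5 × (7 − 1) × 0.480 L = 0.5 × 6.0 × 0.480 = 1.44 L·cmH2O.
× 0.098 J/(L·cmH2O) → 0.1411 J.

0.14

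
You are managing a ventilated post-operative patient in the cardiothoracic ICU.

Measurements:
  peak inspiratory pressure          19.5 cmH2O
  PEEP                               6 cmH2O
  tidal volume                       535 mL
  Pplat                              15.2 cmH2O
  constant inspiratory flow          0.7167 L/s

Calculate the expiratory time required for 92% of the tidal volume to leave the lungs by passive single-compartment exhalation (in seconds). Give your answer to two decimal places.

0.88

R = (PIP − Pplat)/V̇ = (19.5 − 15.2) / 0.7167 = 4.3/0.7167 = 6.0 cmH2O·s/L.
C = Vt/(Pplat − PEEP) = 535.0 / (15.2 − 6) = 535.0/9.2 = 58.152 mL/cmH2O.
τ = R × C = 6.0 × 0.05815 L/cmH2O = 0.3489 s.
t = −τ·ln(1 − 0.92) = −0.3489·ln(0.08) = 0.8812 s.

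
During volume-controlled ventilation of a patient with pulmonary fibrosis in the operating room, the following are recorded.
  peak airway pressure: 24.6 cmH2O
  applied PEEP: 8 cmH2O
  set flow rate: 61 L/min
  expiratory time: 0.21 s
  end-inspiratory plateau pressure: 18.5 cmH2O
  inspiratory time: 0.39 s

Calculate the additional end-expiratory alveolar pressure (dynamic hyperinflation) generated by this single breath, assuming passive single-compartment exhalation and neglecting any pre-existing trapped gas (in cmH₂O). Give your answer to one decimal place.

Flow: 61 L/min ÷ 60 = 1.0167 L/s.
Vt = flow × Ti = 1.0167 L/s × 0.39 s × 1000 mL/L = 396.51 mL.
R = (PIP − Pplat)/V̇ = (24.6 − 18.5) / 1.0167 = 6.1/1.0167 = 6.0 cmH2O·s/L.
C = Vt/(Pplat − PEEP) = 396.51 / (18.5 − 8) = 396.51/10.5 = 37.763 mL/cmH2O.
τ = R × C = 6.0 × 0.03776 L/cmH2O = 0.2266 s.
Fraction remaining = e^(−Te/τ) = e^(−0.21/0.2266) = 0.3958; trapped volume = 396.51 × 0.3958 = 156.94 mL.
Additional alveolar pressure from trapping ≈ V_trapped / C = 156.94 / 37.763 = 4.156 cmH2O.

4.2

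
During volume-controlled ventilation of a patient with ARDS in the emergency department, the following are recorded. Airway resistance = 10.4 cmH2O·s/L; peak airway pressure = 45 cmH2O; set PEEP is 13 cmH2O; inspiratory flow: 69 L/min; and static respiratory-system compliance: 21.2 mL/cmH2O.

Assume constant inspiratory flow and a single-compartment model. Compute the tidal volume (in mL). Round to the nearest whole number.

425

Flow: 69 L/min ÷ 60 = 1.15 L/s.
Equation of motion (constant flow): PIP = Vt/C + R·V̇ + PEEP.
Vt/C = PIP − R·V̇ − PEEP = 45 − 11.96 − 13 = 20.04 cmH2O.
Vt = C × 20.04 = 21.2 × 20.04 = 424.85 mL.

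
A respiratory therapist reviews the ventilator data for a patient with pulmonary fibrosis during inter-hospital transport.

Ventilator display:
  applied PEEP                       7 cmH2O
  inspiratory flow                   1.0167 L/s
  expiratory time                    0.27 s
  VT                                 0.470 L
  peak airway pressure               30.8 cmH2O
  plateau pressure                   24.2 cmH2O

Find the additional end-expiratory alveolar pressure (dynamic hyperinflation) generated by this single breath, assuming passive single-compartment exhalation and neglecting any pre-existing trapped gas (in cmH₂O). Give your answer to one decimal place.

R = (PIP − Pplat)/V̇ = (30.8 − 24.2) / 1.0167 = 6.6/1.0167 = 6.492 cmH2O·s/L.
C = Vt/(Pplat − PEEP) = 470.0 / (24.2 − 7) = 470.0/17.2 = 27.326 mL/cmH2O.
τ = R × C = 6.492 × 0.02733 L/cmH2O = 0.1774 s.
Fraction remaining = e^(−Te/τ) = e^(−0.27/0.1774) = 0.2183; trapped volume = 470.0 × 0.2183 = 102.6 mL.
Additional alveolar pressure from trapping ≈ V_trapped / C = 102.6 / 27.326 = 3.755 cmH2O.

3.8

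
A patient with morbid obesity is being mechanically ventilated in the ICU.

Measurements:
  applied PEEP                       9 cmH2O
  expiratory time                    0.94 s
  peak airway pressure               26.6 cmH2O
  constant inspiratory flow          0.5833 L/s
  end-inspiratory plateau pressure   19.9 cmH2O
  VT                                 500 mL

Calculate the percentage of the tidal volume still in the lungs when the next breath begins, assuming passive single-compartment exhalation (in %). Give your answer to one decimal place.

16.8

R = (PIP − Pplat)/V̇ = (26.6 − 19.9) / 0.5833 = 6.7/0.5833 = 11.486 cmH2O·s/L.
C = Vt/(Pplat − PEEP) = 500.0 / (19.9 − 9) = 500.0/10.9 = 45.872 mL/cmH2O.
τ = R × C = 11.486 × 0.04587 L/cmH2O = 0.5269 s.
Fraction remaining at end-expiration = e^(−Te/τ) = e^(−0.94/0.5269) = 0.168 → 16.8%.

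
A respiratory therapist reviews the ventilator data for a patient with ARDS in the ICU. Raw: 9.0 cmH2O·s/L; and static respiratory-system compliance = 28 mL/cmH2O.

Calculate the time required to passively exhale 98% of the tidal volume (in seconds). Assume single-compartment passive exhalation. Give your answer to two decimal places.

τ = R × C = 9.0 × 28 mL/cmH2O = 9.0 × 0.028 L/cmH2O = 0.252 s.
Exhaled fraction f = 1 − e^(−t/τ) → t = −τ·ln(1 − f) = −0.252·ln(0.02) = 0.9858 s.

0.99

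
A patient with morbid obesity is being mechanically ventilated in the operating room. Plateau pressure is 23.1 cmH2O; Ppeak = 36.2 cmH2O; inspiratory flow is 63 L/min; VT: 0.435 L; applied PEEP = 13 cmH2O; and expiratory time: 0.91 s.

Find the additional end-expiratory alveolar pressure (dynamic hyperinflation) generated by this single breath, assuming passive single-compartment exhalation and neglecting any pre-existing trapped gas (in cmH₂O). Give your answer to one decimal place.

1.9

Flow: 63 L/min ÷ 60 = 1.05 L/s.
R = (PIP − Pplat)/V̇ = (36.2 − 23.1) / 1.05 = 13.1/1.05 = 12.476 cmH2O·s/L.
C = Vt/(Pplat − PEEP) = 435.0 / (23.1 − 13) = 435.0/10.1 = 43.069 mL/cmH2O.
τ = R × C = 12.476 × 0.04307 L/cmH2O = 0.5373 s.
Fraction remaining = e^(−Te/τ) = e^(−0.91/0.5373) = 0.1838; trapped volume = 435.0 × 0.1838 = 79.953 mL.
Additional alveolar pressure from trapping ≈ V_trapped / C = 79.953 / 43.069 = 1.856 cmH2O.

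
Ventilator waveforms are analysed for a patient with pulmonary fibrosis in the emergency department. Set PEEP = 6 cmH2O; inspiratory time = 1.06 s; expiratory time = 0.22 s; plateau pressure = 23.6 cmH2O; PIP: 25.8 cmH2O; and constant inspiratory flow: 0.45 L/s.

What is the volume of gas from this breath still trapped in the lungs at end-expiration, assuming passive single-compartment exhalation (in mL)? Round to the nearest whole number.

91

Vt = flow × Ti = 0.45 L/s × 1.06 s × 1000 mL/L = 477.0 mL.
R = (PIP − Pplat)/V̇ = (25.8 − 23.6) / 0.45 = 2.2/0.45 = 4.889 cmH2O·s/L.
C = Vt/(Pplat − PEEP) = 477.0 / (23.6 − 6) = 477.0/17.6 = 27.102 mL/cmH2O.
τ = R × C = 4.889 × 0.0271 L/cmH2O = 0.1325 s.
Fraction remaining = e^(−Te/τ) = e^(−0.22/0.1325) = 0.1901.
Trapped volume = 477.0 × 0.1901 = 90.678 mL.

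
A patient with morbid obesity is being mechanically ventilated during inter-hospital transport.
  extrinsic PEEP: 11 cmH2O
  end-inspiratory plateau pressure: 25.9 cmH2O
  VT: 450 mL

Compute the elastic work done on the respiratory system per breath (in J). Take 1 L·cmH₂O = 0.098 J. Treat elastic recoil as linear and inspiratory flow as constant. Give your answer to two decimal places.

Elastic work ≈ ½ × (Pplat − PEEP) × Vt = 0.5 × (25.9 − 11) × 0.450 L = 0.5 × 14.9 × 0.450 = 3.353 L·cmH2O.
× 0.098 J/(L·cmH2O) → 0.3286 J.

0.33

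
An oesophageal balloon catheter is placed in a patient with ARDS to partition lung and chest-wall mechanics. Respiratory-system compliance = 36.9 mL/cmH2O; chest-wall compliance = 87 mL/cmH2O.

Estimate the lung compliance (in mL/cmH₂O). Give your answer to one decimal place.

64.1

1/CL = 1/Crs − 1/Ccw.
1/CL = 1/36.9 − 1/87 = 0.01561.
CL = 64.061 mL/cmH2O.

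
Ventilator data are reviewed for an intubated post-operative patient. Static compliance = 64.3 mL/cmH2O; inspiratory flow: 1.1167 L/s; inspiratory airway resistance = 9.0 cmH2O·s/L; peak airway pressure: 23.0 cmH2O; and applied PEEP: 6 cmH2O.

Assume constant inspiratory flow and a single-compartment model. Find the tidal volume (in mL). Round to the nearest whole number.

Equation of motion (constant flow): PIP = Vt/C + R·V̇ + PEEP.
Vt/C = PIP − R·V̇ − PEEP = 23.0 − 10.05 − 6 = 6.95 cmH2O.
Vt = C × 6.95 = 64.3 × 6.95 = 446.89 mL.

447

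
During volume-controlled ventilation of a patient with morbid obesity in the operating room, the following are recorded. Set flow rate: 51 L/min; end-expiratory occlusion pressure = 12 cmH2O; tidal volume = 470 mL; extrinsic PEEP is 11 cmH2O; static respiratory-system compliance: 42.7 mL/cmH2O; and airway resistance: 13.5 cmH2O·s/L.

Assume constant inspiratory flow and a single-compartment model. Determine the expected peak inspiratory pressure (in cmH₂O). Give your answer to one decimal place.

Flow: 51 L/min ÷ 60 = 0.85 L/s.
Total PEEP = 12 cmH2O (set 11 + intrinsic 1); this is the baseline alveolar pressure.
Equation of motion (constant flow): PIP = Vt/C + R·V̇ + PEEP.
PIP = 470/42.7 + 13.5×0.85 + 12 = 11.007 + 11.475 + 12 = 34.482 cmH2O.

34.5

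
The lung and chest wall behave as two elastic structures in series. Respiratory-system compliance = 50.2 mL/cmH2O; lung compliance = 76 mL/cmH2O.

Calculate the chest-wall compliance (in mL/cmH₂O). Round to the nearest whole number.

1/Ccw = 1/Crs − 1/CL.
1/Ccw = 1/50.2 − 1/76 = 0.006762.
Ccw = 147.89 mL/cmH2O.

148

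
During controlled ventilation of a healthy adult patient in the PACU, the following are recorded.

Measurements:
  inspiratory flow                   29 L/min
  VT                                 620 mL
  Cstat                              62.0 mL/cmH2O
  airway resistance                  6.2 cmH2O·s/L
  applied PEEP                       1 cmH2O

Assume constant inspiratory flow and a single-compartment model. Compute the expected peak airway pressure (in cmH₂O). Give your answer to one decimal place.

Flow: 29 L/min ÷ 60 = 0.4833 L/s.
Equation of motion (constant flow): PIP = Vt/C + R·V̇ + PEEP.
PIP = 620/62.0 + 6.2×0.4833 + 1 = 10.0 + 2.996 + 1 = 13.996 cmH2O.

14.0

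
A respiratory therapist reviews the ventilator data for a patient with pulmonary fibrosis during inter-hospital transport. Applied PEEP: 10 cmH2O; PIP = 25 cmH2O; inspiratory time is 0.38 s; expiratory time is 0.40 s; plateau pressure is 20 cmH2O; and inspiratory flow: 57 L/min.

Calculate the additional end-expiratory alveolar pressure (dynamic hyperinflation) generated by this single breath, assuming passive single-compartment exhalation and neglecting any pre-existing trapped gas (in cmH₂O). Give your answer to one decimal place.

1.2

Flow: 57 L/min ÷ 60 = 0.95 L/s.
Vt = flow × Ti = 0.95 L/s × 0.38 s × 1000 mL/L = 361.0 mL.
R = (PIP − Pplat)/V̇ = (25 − 20) / 0.95 = 5.0/0.95 = 5.263 cmH2O·s/L.
C = Vt/(Pplat − PEEP) = 361.0 / (20 − 10) = 361.0/10.0 = 36.1 mL/cmH2O.
τ = R × C = 5.263 × 0.0361 L/cmH2O = 0.19 s.
Fraction remaining = e^(−Te/τ) = e^(−0.40/0.19) = 0.1218; trapped volume = 361.0 × 0.1218 = 43.97 mL.
Additional alveolar pressure from trapping ≈ V_trapped / C = 43.97 / 36.1 = 1.218 cmH2O.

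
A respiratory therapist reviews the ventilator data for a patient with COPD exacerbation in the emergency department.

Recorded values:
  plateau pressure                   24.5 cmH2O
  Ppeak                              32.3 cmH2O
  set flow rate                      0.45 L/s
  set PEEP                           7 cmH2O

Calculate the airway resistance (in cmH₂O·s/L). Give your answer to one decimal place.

Raw = (PIP − Pplat) / flow = (32.3 − 24.5) / 0.45 = 7.8 / 0.45 = 17.333 cmH2O·s/L.

17.3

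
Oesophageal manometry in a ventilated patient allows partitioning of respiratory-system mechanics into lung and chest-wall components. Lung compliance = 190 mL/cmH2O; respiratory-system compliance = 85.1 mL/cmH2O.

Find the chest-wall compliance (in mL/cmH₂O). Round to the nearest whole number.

1/Ccw = 1/Crs − 1/CL.
1/Ccw = 1/85.1 − 1/190 = 0.006488.
Ccw = 154.13 mL/cmH2O.

154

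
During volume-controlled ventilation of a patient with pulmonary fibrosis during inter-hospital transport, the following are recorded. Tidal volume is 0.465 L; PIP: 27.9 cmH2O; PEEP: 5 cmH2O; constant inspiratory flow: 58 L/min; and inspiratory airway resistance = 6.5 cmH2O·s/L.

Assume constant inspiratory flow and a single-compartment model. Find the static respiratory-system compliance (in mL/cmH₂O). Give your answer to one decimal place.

Flow: 58 L/min ÷ 60 = 0.9667 L/s.
Equation of motion (constant flow): PIP = Vt/C + R·V̇ + PEEP.
Vt/C = PIP − R·V̇ − PEEP = 27.9 − 6.5×0.9667 − 5 = 27.9 − 6.284 − 5 = 16.616 cmH2O.
C = Vt / 16.616 = 465 / 16.616 = 27.985 mL/cmH2O.

28.0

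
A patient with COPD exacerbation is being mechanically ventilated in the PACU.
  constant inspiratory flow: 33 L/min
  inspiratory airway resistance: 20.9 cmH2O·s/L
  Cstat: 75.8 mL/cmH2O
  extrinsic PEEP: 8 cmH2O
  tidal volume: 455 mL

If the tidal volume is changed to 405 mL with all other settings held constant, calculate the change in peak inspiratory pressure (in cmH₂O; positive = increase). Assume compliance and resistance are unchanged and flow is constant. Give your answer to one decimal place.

PIP = Vt/C + R·V̇ + PEEP (constant-flow equation of motion).
Only the elastic term changes: ΔPIP = ΔVt / C = (405 − 455) / 75.8 = -0.6596 cmH2O.

-0.7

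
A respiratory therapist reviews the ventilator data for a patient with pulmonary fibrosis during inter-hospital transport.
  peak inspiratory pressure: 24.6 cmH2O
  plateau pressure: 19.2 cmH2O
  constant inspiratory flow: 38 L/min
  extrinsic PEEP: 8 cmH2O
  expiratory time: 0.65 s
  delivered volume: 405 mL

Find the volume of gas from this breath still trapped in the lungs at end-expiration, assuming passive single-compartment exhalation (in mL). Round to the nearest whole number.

49

Flow: 38 L/min ÷ 60 = 0.6333 L/s.
R = (PIP − Pplat)/V̇ = (24.6 − 19.2) / 0.6333 = 5.4/0.6333 = 8.527 cmH2O·s/L.
C = Vt/(Pplat − PEEP) = 405.0 / (19.2 − 8) = 405.0/11.2 = 36.161 mL/cmH2O.
τ = R × C = 8.527 × 0.03616 L/cmH2O = 0.3083 s.
Fraction remaining = e^(−Te/τ) = e^(−0.65/0.3083) = 0.1214.
Trapped volume = 405.0 × 0.1214 = 49.167 mL.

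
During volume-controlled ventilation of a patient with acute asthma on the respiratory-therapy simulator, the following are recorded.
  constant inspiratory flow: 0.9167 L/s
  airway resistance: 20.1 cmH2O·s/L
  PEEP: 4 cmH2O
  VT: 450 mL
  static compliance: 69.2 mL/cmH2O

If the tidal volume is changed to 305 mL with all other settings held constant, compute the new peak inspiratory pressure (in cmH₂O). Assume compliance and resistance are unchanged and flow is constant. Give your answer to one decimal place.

26.8

PIP = Vt/C + R·V̇ + PEEP (constant-flow equation of motion).
Only the elastic term changes: ΔPIP = ΔVt / C = (305 − 450) / 69.2 = -2.095 cmH2O.
Original PIP = 450/69.2 + 20.1×0.9167 + 4 = 28.929 cmH2O; new PIP = 28.929 + (-2.095) = 26.834 cmH2O.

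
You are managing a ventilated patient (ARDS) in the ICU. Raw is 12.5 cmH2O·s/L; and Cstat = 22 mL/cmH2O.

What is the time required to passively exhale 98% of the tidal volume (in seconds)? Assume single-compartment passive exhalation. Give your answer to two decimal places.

τ = R × C = 12.5 × 22 mL/cmH2O = 12.5 × 0.022 L/cmH2O = 0.275 s.
Exhaled fraction f = 1 − e^(−t/τ) → t = −τ·ln(1 − f) = −0.275·ln(0.02) = 1.076 s.

1.08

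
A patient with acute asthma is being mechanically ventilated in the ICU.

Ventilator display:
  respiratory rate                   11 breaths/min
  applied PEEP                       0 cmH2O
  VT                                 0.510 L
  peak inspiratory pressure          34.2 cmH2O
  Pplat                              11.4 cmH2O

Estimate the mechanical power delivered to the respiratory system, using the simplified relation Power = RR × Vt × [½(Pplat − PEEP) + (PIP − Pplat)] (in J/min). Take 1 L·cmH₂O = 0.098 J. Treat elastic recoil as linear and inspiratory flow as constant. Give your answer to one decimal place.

15.7

Per-breath work = Vt × [½(Pplat−PEEP) + (PIP−Pplat)] = 0.510 × [0.5×11.4 + 22.8] = 0.510 × 28.5 = 14.535 L·cmH2O.
Power = 11 × 14.535 = 159.89 L·cmH2O/min.
× 0.098 J/(L·cmH2O) → 15.669 J/min.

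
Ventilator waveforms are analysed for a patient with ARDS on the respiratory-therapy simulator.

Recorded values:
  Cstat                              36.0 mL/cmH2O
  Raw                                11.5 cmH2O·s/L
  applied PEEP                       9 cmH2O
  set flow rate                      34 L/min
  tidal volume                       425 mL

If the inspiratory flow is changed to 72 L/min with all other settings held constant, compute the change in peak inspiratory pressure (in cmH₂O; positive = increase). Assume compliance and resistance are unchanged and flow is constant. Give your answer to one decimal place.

Flow: 34 L/min ÷ 60 = 0.5667 L/s.
New flow: 72 L/min ÷ 60 = 1.2 L/s.
PIP = Vt/C + R·V̇ + PEEP (constant-flow equation of motion).
Only the resistive term changes: ΔPIP = R × ΔV̇ = 11.5 × (1.2 − 0.5667) = 11.5 × 0.6333 = 7.283 cmH2O.

7.3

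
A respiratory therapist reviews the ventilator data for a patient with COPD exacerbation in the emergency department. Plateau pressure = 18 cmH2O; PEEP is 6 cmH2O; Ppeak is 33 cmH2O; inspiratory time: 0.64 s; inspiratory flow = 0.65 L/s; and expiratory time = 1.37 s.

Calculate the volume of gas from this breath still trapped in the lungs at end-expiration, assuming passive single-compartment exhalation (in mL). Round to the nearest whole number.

75

Vt = flow × Ti = 0.65 L/s × 0.64 s × 1000 mL/L = 416.0 mL.
R = (PIP − Pplat)/V̇ = (33 − 18) / 0.65 = 15.0/0.65 = 23.077 cmH2O·s/L.
C = Vt/(Pplat − PEEP) = 416.0 / (18 − 6) = 416.0/12.0 = 34.667 mL/cmH2O.
τ = R × C = 23.077 × 0.03467 L/cmH2O = 0.8001 s.
Fraction remaining = e^(−Te/τ) = e^(−1.37/0.8001) = 0.1805.
Trapped volume = 416.0 × 0.1805 = 75.088 mL.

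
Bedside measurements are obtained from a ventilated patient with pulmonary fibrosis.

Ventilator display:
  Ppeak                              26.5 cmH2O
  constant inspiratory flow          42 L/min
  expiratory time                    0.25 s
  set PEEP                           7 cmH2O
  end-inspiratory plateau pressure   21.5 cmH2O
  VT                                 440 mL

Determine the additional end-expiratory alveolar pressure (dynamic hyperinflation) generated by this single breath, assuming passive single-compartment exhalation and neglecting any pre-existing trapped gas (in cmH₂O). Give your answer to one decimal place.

Flow: 42 L/min ÷ 60 = 0.7 L/s.
R = (PIP − Pplat)/V̇ = (26.5 − 21.5) / 0.7 = 5.0/0.7 = 7.143 cmH2O·s/L.
C = Vt/(Pplat − PEEP) = 440.0 / (21.5 − 7) = 440.0/14.5 = 30.345 mL/cmH2O.
τ = R × C = 7.143 × 0.03035 L/cmH2O = 0.2168 s.
Fraction remaining = e^(−Te/τ) = e^(−0.25/0.2168) = 0.3156; trapped volume = 440.0 × 0.3156 = 138.86 mL.
Additional alveolar pressure from trapping ≈ V_trapped / C = 138.86 / 30.345 = 4.576 cmH2O.

4.6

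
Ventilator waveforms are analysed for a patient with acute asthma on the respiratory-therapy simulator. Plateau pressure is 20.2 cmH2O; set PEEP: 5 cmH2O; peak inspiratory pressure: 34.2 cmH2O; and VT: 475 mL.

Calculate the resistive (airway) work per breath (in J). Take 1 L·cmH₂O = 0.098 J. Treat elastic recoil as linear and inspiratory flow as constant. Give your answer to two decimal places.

0.65

With constant inspiratory flow the resistive pressure is constant at PIP − Pplat = 34.2 − 20.2 = 14.0 cmH2O, so resistive work = 14.0 × 0.475 = 6.65 L·cmH2O.
× 0.098 J/(L·cmH2O) → 0.6517 J.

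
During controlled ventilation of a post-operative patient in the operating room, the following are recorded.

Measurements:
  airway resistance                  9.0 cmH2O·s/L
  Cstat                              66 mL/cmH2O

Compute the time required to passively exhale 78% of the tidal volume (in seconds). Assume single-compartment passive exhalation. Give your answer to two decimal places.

τ = R × C = 9.0 × 66 mL/cmH2O = 9.0 × 0.066 L/cmH2O = 0.594 s.
Exhaled fraction f = 1 − e^(−t/τ) → t = −τ·ln(1 − f) = −0.594·ln(0.22) = 0.8994 s.

0.90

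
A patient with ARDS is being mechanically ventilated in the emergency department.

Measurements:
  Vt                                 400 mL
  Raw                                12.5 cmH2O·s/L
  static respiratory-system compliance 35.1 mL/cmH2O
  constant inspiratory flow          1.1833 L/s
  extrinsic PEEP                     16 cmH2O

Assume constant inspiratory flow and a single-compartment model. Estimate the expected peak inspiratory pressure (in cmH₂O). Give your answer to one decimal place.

Equation of motion (constant flow): PIP = Vt/C + R·V̇ + PEEP.
PIP = 400/35.1 + 12.5×1.1833 + 16 = 11.396 + 14.791 + 16 = 42.187 cmH2O.

42.2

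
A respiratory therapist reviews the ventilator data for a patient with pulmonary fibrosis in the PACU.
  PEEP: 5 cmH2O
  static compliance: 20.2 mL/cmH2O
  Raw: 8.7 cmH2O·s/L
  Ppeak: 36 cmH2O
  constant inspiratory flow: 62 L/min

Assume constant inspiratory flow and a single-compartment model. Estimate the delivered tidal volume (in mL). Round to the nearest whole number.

445

Flow: 62 L/min ÷ 60 = 1.0333 L/s.
Equation of motion (constant flow): PIP = Vt/C + R·V̇ + PEEP.
Vt/C = PIP − R·V̇ − PEEP = 36 − 8.99 − 5 = 22.01 cmH2O.
Vt = C × 22.01 = 20.2 × 22.01 = 444.6 mL.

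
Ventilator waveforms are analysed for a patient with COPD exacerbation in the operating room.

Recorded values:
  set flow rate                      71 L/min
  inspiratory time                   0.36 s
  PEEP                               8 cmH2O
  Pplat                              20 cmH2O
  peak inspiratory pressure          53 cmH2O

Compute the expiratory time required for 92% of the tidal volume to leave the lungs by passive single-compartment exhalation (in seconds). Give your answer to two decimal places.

Flow: 71 L/min ÷ 60 = 1.1833 L/s.
Vt = flow × Ti = 1.1833 L/s × 0.36 s × 1000 mL/L = 425.99 mL.
R = (PIP − Pplat)/V̇ = (53 − 20) / 1.1833 = 33.0/1.1833 = 27.888 cmH2O·s/L.
C = Vt/(Pplat − PEEP) = 425.99 / (20 − 8) = 425.99/12.0 = 35.499 mL/cmH2O.
τ = R × C = 27.888 × 0.0355 L/cmH2O = 0.99 s.
t = −τ·ln(1 − 0.92) = −0.99·ln(0.08) = 2.5 s.

2.50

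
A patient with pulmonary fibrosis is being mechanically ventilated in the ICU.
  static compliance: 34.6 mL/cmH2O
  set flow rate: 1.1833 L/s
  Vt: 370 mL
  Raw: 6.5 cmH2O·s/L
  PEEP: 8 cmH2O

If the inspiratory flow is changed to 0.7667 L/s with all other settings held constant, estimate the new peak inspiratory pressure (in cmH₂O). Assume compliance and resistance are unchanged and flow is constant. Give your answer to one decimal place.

23.7

PIP = Vt/C + R·V̇ + PEEP (constant-flow equation of motion).
Only the resistive term changes: ΔPIP = R × ΔV̇ = 6.5 × (0.7667 − 1.1833) = 6.5 × -0.4166 = -2.708 cmH2O.
Original PIP = 370/34.6 + 6.5×1.1833 + 8 = 26.385 cmH2O; new PIP = 26.385 + (-2.708) = 23.677 cmH2O.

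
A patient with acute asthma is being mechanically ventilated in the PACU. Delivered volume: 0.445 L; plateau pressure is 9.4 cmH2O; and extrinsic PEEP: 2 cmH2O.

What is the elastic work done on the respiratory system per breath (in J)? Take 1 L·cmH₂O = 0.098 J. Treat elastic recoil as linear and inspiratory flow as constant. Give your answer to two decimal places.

0.16

Elastic work ≈ ½ × (Pplat − PEEP) × Vt = 0.5 × (9.4 − 2) × 0.445 L = 0.5 × 7.4 × 0.445 = 1.647 L·cmH2O.
× 0.098 J/(L·cmH2O) → 0.1614 J.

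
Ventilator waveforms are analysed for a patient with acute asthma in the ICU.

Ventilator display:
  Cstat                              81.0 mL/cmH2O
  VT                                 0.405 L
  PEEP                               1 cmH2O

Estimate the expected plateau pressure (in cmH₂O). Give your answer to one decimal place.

Pplat = PEEP + Vt / Cstat = 1 + 405 / 81.0 = 1 + 5.0 = 6.0 cmH2O.

6.0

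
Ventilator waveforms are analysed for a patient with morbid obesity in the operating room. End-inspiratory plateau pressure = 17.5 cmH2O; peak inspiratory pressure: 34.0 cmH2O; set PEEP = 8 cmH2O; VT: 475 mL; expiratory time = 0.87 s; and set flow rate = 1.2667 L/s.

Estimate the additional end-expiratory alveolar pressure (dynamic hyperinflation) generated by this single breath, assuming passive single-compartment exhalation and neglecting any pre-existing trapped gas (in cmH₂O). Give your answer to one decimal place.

2.5

R = (PIP − Pplat)/V̇ = (34.0 − 17.5) / 1.2667 = 16.5/1.2667 = 13.026 cmH2O·s/L.
C = Vt/(Pplat − PEEP) = 475.0 / (17.5 − 8) = 475.0/9.5 = 50.0 mL/cmH2O.
τ = R × C = 13.026 × 0.05 L/cmH2O = 0.6513 s.
Fraction remaining = e^(−Te/τ) = e^(−0.87/0.6513) = 0.263; trapped volume = 475.0 × 0.263 = 124.93 mL.
Additional alveolar pressure from trapping ≈ V_trapped / C = 124.93 / 50.0 = 2.499 cmH2O.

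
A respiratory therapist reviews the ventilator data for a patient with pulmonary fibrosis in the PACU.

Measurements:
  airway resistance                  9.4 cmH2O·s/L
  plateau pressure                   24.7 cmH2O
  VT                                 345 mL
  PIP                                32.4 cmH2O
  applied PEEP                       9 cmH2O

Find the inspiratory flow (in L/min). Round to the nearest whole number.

49

flow = (PIP − Pplat) / Raw = (32.4 − 24.7) / 9.4 = 0.8191 L/s × 60 = 49.146 L/min.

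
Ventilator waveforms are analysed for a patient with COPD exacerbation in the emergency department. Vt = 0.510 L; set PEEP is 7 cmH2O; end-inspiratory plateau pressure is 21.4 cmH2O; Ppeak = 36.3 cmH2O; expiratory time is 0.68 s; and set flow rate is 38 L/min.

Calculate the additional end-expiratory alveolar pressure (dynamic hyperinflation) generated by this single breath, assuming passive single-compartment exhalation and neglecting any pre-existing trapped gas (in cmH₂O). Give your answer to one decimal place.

Flow: 38 L/min ÷ 60 = 0.6333 L/s.
R = (PIP − Pplat)/V̇ = (36.3 − 21.4) / 0.6333 = 14.9/0.6333 = 23.528 cmH2O·s/L.
C = Vt/(Pplat − PEEP) = 510.0 / (21.4 − 7) = 510.0/14.4 = 35.417 mL/cmH2O.
τ = R × C = 23.528 × 0.03542 L/cmH2O = 0.8334 s.
Fraction remaining = e^(−Te/τ) = e^(−0.68/0.8334) = 0.4422; trapped volume = 510.0 × 0.4422 = 225.52 mL.
Additional alveolar pressure from trapping ≈ V_trapped / C = 225.52 / 35.417 = 6.368 cmH2O.

6.4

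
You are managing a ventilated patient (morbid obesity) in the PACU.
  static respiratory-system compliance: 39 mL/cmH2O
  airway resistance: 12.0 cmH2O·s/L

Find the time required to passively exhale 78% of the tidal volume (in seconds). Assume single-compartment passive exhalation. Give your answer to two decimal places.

τ = R × C = 12.0 × 39 mL/cmH2O = 12.0 × 0.039 L/cmH2O = 0.468 s.
Exhaled fraction f = 1 − e^(−t/τ) → t = −τ·ln(1 − f) = −0.468·ln(0.22) = 0.7086 s.

0.71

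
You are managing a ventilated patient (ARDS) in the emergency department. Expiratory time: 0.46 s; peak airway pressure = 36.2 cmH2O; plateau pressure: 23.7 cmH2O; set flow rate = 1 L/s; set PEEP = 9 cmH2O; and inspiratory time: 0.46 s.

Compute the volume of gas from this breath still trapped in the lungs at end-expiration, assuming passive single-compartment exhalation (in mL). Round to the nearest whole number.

Vt = flow × Ti = 1 L/s × 0.46 s × 1000 mL/L = 460.0 mL.
R = (PIP − Pplat)/V̇ = (36.2 − 23.7) / 1 = 12.5/1 = 12.5 cmH2O·s/L.
C = Vt/(Pplat − PEEP) = 460.0 / (23.7 − 9) = 460.0/14.7 = 31.293 mL/cmH2O.
τ = R × C = 12.5 × 0.03129 L/cmH2O = 0.3911 s.
Fraction remaining = e^(−Te/τ) = e^(−0.46/0.3911) = 0.3085.
Trapped volume = 460.0 × 0.3085 = 141.91 mL.

142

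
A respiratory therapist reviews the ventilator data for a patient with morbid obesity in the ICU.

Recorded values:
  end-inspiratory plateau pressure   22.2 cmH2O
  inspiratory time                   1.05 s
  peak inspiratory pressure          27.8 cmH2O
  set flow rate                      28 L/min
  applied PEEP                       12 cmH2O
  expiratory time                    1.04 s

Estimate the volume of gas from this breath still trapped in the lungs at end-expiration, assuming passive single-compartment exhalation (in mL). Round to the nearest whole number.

Flow: 28 L/min ÷ 60 = 0.4667 L/s.
Vt = flow × Ti = 0.4667 L/s × 1.05 s × 1000 mL/L = 490.04 mL.
R = (PIP − Pplat)/V̇ = (27.8 − 22.2) / 0.4667 = 5.6/0.4667 = 11.999 cmH2O·s/L.
C = Vt/(Pplat − PEEP) = 490.04 / (22.2 − 12) = 490.04/10.2 = 48.043 mL/cmH2O.
τ = R × C = 11.999 × 0.04804 L/cmH2O = 0.5764 s.
Fraction remaining = e^(−Te/τ) = e^(−1.04/0.5764) = 0.1646.
Trapped volume = 490.04 × 0.1646 = 80.661 mL.

81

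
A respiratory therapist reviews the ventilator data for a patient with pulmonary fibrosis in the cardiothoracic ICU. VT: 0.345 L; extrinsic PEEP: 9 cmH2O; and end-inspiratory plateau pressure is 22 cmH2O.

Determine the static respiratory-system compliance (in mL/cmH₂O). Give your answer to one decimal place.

26.5

Cstat = Vt / (Pplat − PEEP) = 345 / (22 − 9) = 345 / 13.0 = 26.538 mL/cmH2O.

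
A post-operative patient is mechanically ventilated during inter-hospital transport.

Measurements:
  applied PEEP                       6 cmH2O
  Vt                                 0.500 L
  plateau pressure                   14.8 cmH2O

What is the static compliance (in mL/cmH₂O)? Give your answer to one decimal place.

56.8

Cstat = Vt / (Pplat − PEEP) = 500 / (14.8 − 6) = 500 / 8.8 = 56.818 mL/cmH2O.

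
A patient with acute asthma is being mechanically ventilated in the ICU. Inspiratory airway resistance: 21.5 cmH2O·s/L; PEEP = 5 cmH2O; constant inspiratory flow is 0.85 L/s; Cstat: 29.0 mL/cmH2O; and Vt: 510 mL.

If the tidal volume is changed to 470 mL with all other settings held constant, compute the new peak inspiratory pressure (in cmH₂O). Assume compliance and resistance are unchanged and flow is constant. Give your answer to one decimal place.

39.5

PIP = Vt/C + R·V̇ + PEEP (constant-flow equation of motion).
Only the elastic term changes: ΔPIP = ΔVt / C = (470 − 510) / 29.0 = -1.379 cmH2O.
Original PIP = 510/29.0 + 21.5×0.85 + 5 = 40.861 cmH2O; new PIP = 40.861 + (-1.379) = 39.482 cmH2O.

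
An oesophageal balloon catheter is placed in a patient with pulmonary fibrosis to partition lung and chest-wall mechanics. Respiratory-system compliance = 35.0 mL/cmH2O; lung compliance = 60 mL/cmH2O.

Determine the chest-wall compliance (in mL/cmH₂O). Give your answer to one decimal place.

1/Ccw = 1/Crs − 1/CL.
1/Ccw = 1/35.0 − 1/60 = 0.0119.
Ccw = 84.034 mL/cmH2O.

84.0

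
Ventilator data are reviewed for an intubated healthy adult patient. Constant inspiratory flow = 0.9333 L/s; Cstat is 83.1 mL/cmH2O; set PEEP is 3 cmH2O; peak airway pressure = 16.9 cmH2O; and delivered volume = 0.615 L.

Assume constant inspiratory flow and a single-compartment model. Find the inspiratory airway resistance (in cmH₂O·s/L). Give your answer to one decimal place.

Equation of motion (constant flow): PIP = Vt/C + R·V̇ + PEEP.
R·V̇ = PIP − Vt/C − PEEP = 16.9 − 615/83.1 − 3 = 16.9 − 7.401 − 3 = 6.499 cmH2O.
R = 6.499 / 0.9333 = 6.963 cmH2O·s/L.

7.0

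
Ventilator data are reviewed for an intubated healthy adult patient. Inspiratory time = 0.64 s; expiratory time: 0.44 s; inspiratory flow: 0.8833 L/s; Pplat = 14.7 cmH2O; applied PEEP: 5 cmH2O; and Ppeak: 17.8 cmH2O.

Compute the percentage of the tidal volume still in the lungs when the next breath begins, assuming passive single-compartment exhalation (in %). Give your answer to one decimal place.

11.6

Vt = flow × Ti = 0.8833 L/s × 0.64 s × 1000 mL/L = 565.31 mL.
R = (PIP − Pplat)/V̇ = (17.8 − 14.7) / 0.8833 = 3.1/0.8833 = 3.51 cmH2O·s/L.
C = Vt/(Pplat − PEEP) = 565.31 / (14.7 − 5) = 565.31/9.7 = 58.279 mL/cmH2O.
τ = R × C = 3.51 × 0.05828 L/cmH2O = 0.2046 s.
Fraction remaining at end-expiration = e^(−Te/τ) = e^(−0.44/0.2046) = 0.1164 → 11.64%.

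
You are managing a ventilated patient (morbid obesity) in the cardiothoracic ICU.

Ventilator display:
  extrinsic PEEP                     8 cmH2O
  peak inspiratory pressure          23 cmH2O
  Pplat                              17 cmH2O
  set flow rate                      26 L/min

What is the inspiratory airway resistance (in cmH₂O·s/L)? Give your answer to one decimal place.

13.8

Flow: 26 L/min ÷ 60 = 0.4333 L/s.
Raw = (PIP − Pplat) / flow = (23 − 17) / 0.4333 = 6.0 / 0.4333 = 13.847 cmH2O·s/L.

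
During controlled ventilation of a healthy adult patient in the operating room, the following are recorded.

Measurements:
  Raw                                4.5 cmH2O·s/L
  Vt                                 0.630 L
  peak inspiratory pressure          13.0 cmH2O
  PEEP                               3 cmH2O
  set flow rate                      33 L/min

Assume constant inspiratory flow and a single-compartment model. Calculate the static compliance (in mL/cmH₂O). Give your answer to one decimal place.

Flow: 33 L/min ÷ 60 = 0.55 L/s.
Equation of motion (constant flow): PIP = Vt/C + R·V̇ + PEEP.
Vt/C = PIP − R·V̇ − PEEP = 13.0 − 4.5×0.55 − 3 = 13.0 − 2.475 − 3 = 7.525 cmH2O.
C = Vt / 7.525 = 630 / 7.525 = 83.721 mL/cmH2O.

83.7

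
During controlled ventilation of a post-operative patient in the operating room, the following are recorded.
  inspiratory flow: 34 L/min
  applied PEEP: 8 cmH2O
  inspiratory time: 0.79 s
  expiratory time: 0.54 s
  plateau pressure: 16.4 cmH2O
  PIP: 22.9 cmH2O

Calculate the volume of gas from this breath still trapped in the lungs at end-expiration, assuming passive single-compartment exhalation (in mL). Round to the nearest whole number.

185

Flow: 34 L/min ÷ 60 = 0.5667 L/s.
Vt = flow × Ti = 0.5667 L/s × 0.79 s × 1000 mL/L = 447.69 mL.
R = (PIP − Pplat)/V̇ = (22.9 − 16.4) / 0.5667 = 6.5/0.5667 = 11.47 cmH2O·s/L.
C = Vt/(Pplat − PEEP) = 447.69 / (16.4 − 8) = 447.69/8.4 = 53.296 mL/cmH2O.
τ = R × C = 11.47 × 0.0533 L/cmH2O = 0.6114 s.
Fraction remaining = e^(−Te/τ) = e^(−0.54/0.6114) = 0.4134.
Trapped volume = 447.69 × 0.4134 = 185.08 mL.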